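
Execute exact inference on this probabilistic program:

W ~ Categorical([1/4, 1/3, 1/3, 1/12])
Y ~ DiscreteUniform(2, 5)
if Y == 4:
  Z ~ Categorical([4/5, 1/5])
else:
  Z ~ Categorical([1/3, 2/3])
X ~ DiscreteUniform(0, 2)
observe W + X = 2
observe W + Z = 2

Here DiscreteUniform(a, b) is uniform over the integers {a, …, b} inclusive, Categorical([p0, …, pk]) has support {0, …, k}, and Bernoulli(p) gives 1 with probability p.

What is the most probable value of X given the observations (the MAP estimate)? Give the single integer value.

Enumerate traces; 8 have nonzero weight after conditioning:
  (W=1, Y=2, Z=1, X=1) weight 1/54
  (W=1, Y=3, Z=1, X=1) weight 1/54
  (W=1, Y=4, Z=1, X=1) weight 1/180
  (W=1, Y=5, Z=1, X=1) weight 1/54
  (W=2, Y=2, Z=0, X=0) weight 1/108
  (W=2, Y=3, Z=0, X=0) weight 1/108
  (W=2, Y=4, Z=0, X=0) weight 1/45
  (W=2, Y=5, Z=0, X=0) weight 1/108
Group by X:
  weight(X=0) = 1/20
  weight(X=1) = 11/180
Total weight = 1/20 + 11/180 = 1/9
P(X=0 | obs) = 1/20 / 1/9 = 9/20
P(X=1 | obs) = 11/180 / 1/9 = 11/20
argmax = 1

argmax_v P(X = v | obs) = 1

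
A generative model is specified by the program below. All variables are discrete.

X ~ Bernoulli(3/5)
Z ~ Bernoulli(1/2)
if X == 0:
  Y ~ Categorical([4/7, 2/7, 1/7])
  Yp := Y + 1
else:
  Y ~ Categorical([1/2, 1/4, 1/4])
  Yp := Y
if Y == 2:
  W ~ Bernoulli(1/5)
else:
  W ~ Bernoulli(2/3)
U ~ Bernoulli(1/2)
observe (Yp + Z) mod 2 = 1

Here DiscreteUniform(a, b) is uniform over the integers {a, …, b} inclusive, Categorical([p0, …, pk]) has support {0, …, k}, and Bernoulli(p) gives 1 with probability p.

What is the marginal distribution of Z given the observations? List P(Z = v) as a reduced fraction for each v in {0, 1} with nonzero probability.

Enumerate traces; 24 have nonzero weight after conditioning:
  (X=0, Z=0, Y=0, W=0, U=0) weight 2/105
  (X=0, Z=0, Y=0, W=0, U=1) weight 2/105
  (X=0, Z=0, Y=0, W=1, U=0) weight 4/105
  (X=0, Z=0, Y=0, W=1, U=1) weight 4/105
  (X=0, Z=0, Y=2, W=0, U=0) weight 2/175
  (X=0, Z=0, Y=2, W=0, U=1) weight 2/175
  (X=0, Z=0, Y=2, W=1, U=0) weight 1/350
  (X=0, Z=0, Y=2, W=1, U=1) weight 1/350
  (X=0, Z=1, Y=1, W=0, U=0) weight 1/105
  … 15 more
Group by Z:
  weight(Z=0) = 61/280
  weight(Z=1) = 79/280
Total weight = 61/280 + 79/280 = 1/2
P(Z=0 | obs) = 61/280 / 1/2 = 61/140
P(Z=1 | obs) = 79/280 / 1/2 = 79/140

P(Z=0) = 61/140, P(Z=1) = 79/140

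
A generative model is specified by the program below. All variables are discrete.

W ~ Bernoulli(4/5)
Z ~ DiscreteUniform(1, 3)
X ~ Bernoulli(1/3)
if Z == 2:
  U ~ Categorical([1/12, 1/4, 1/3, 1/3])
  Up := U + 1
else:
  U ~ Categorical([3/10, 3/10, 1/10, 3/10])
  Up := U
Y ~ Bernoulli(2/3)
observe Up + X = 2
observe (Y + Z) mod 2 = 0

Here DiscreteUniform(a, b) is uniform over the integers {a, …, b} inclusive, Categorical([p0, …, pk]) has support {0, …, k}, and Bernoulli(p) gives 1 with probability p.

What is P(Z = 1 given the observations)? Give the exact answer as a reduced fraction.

P(Z = 1 | obs) = 12/31

Enumerate traces; 12 have nonzero weight after conditioning:
  (W=0, Z=1, X=0, U=2, Y=1) weight 2/675
  (W=0, Z=1, X=1, U=1, Y=1) weight 1/225
  (W=0, Z=2, X=0, U=1, Y=0) weight 1/270
  (W=0, Z=2, X=1, U=0, Y=0) weight 1/1620
  (W=0, Z=3, X=0, U=2, Y=1) weight 2/675
  (W=0, Z=3, X=1, U=1, Y=1) weight 1/225
  (W=1, Z=1, X=0, U=2, Y=1) weight 8/675
  (W=1, Z=1, X=1, U=1, Y=1) weight 4/225
  … 4 more
Group by Z:
  weight(Z=1) = 1/27
  weight(Z=2) = 7/324
  weight(Z=3) = 1/27
Total weight = 1/27 + 7/324 + 1/27 = 31/324
P(Z=1 | obs) = 1/27 / 31/324 = 12/31
P(Z=2 | obs) = 7/324 / 31/324 = 7/31
P(Z=3 | obs) = 1/27 / 31/324 = 12/31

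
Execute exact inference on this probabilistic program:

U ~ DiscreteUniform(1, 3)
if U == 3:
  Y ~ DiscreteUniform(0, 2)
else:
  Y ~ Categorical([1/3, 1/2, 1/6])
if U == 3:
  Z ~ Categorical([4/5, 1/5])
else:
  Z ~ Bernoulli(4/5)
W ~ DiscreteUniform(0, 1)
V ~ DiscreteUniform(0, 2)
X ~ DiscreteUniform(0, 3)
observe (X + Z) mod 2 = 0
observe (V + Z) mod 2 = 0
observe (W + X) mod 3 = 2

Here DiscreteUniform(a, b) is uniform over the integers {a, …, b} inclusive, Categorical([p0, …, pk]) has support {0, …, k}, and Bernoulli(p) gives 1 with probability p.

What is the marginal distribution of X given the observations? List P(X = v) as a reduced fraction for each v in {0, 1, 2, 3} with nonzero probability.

P(X=1) = 3/7, P(X=2) = 4/7

Enumerate traces; 27 have nonzero weight after conditioning:
  (U=1, Y=0, Z=0, W=0, V=0, X=2) weight 1/1080
  (U=1, Y=0, Z=0, W=0, V=2, X=2) weight 1/1080
  (U=1, Y=0, Z=1, W=1, V=1, X=1) weight 1/270
  (U=1, Y=1, Z=0, W=0, V=0, X=2) weight 1/720
  (U=1, Y=1, Z=0, W=0, V=2, X=2) weight 1/720
  (U=1, Y=1, Z=1, W=1, V=1, X=1) weight 1/180
  (U=1, Y=2, Z=0, W=0, V=0, X=2) weight 1/2160
  (U=1, Y=2, Z=0, W=0, V=2, X=2) weight 1/2160
  … 19 more
Group by X:
  weight(X=1) = 1/40
  weight(X=2) = 1/30
Total weight = 1/40 + 1/30 = 7/120
P(X=1 | obs) = 1/40 / 7/120 = 3/7
P(X=2 | obs) = 1/30 / 7/120 = 4/7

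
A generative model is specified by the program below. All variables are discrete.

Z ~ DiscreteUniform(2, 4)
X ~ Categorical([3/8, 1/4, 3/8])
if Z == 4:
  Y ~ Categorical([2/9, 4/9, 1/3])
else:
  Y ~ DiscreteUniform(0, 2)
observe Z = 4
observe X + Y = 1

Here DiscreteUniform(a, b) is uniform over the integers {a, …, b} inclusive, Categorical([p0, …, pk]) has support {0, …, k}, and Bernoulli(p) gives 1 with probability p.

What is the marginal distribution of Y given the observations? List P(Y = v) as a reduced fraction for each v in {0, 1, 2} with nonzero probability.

Enumerate traces; 2 have nonzero weight after conditioning:
  (Z=4, X=0, Y=1) weight 1/18
  (Z=4, X=1, Y=0) weight 1/54
Group by Y:
  weight(Y=0) = 1/54
  weight(Y=1) = 1/18
Total weight = 1/54 + 1/18 = 2/27
P(Y=0 | obs) = 1/54 / 2/27 = 1/4
P(Y=1 | obs) = 1/18 / 2/27 = 3/4

P(Y=0) = 1/4, P(Y=1) = 3/4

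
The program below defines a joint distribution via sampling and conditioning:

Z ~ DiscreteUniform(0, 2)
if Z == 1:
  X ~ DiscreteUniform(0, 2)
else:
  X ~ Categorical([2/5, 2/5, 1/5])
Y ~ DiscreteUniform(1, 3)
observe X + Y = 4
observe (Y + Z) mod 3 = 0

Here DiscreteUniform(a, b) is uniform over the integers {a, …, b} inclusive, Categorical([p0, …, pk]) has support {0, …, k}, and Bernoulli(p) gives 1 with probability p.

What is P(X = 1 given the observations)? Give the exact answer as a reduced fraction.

Enumerate traces; 2 have nonzero weight after conditioning:
  (Z=0, X=1, Y=3) weight 2/45
  (Z=1, X=2, Y=2) weight 1/27
Group by X:
  weight(X=1) = 2/45
  weight(X=2) = 1/27
Total weight = 2/45 + 1/27 = 11/135
P(X=1 | obs) = 2/45 / 11/135 = 6/11
P(X=2 | obs) = 1/27 / 11/135 = 5/11

P(X = 1 | obs) = 6/11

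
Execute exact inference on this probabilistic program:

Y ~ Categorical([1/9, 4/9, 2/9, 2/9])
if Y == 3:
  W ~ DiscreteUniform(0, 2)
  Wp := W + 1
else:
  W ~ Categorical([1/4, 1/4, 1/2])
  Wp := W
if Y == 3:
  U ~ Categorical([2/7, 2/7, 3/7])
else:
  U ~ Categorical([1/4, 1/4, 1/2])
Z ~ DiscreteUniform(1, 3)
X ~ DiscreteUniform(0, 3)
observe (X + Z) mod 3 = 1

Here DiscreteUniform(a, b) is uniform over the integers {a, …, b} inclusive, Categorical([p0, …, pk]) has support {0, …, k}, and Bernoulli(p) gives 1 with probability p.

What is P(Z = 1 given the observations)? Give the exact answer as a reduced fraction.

P(Z = 1 | obs) = 1/2

Enumerate traces; 144 have nonzero weight after conditioning:
  (Y=0, W=0, U=0, Z=1, X=0) weight 1/1728
  (Y=0, W=0, U=0, Z=1, X=3) weight 1/1728
  (Y=0, W=0, U=0, Z=2, X=2) weight 1/1728
  (Y=0, W=0, U=0, Z=3, X=1) weight 1/1728
  (Y=0, W=0, U=1, Z=1, X=0) weight 1/1728
  (Y=0, W=0, U=1, Z=1, X=3) weight 1/1728
  (Y=0, W=0, U=1, Z=2, X=2) weight 1/1728
  (Y=0, W=0, U=1, Z=3, X=1) weight 1/1728
  … 136 more
Group by Z:
  weight(Z=1) = 1/6
  weight(Z=2) = 1/12
  weight(Z=3) = 1/12
Total weight = 1/6 + 1/12 + 1/12 = 1/3
P(Z=1 | obs) = 1/6 / 1/3 = 1/2
P(Z=2 | obs) = 1/12 / 1/3 = 1/4
P(Z=3 | obs) = 1/12 / 1/3 = 1/4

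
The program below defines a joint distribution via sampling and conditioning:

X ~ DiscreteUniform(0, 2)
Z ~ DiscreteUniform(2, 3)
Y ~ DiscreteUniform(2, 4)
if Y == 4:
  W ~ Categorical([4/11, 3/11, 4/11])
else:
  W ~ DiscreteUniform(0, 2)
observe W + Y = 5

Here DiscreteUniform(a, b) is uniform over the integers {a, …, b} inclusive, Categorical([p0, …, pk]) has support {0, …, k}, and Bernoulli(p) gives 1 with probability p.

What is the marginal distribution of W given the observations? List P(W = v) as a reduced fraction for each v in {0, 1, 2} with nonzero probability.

Enumerate traces; 12 have nonzero weight after conditioning:
  (X=0, Z=2, Y=3, W=2) weight 1/54
  (X=0, Z=2, Y=4, W=1) weight 1/66
  (X=0, Z=3, Y=3, W=2) weight 1/54
  (X=0, Z=3, Y=4, W=1) weight 1/66
  (X=1, Z=2, Y=3, W=2) weight 1/54
  (X=1, Z=2, Y=4, W=1) weight 1/66
  (X=1, Z=3, Y=3, W=2) weight 1/54
  (X=1, Z=3, Y=4, W=1) weight 1/66
  … 4 more
Group by W:
  weight(W=1) = 1/11
  weight(W=2) = 1/9
Total weight = 1/11 + 1/9 = 20/99
P(W=1 | obs) = 1/11 / 20/99 = 9/20
P(W=2 | obs) = 1/9 / 20/99 = 11/20

P(W=1) = 9/20, P(W=2) = 11/20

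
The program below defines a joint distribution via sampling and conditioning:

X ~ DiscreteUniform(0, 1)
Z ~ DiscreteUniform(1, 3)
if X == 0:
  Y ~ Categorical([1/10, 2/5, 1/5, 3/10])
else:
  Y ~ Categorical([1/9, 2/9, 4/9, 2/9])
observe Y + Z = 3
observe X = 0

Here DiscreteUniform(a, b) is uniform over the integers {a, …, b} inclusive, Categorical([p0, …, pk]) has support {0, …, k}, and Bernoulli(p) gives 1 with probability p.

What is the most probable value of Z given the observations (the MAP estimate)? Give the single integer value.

argmax_v P(Z = v | obs) = 2

Enumerate traces; 3 have nonzero weight after conditioning:
  (X=0, Z=1, Y=2) weight 1/30
  (X=0, Z=2, Y=1) weight 1/15
  (X=0, Z=3, Y=0) weight 1/60
Group by Z:
  weight(Z=1) = 1/30
  weight(Z=2) = 1/15
  weight(Z=3) = 1/60
Total weight = 1/30 + 1/15 + 1/60 = 7/60
P(Z=1 | obs) = 1/30 / 7/60 = 2/7
P(Z=2 | obs) = 1/15 / 7/60 = 4/7
P(Z=3 | obs) = 1/60 / 7/60 = 1/7
argmax = 2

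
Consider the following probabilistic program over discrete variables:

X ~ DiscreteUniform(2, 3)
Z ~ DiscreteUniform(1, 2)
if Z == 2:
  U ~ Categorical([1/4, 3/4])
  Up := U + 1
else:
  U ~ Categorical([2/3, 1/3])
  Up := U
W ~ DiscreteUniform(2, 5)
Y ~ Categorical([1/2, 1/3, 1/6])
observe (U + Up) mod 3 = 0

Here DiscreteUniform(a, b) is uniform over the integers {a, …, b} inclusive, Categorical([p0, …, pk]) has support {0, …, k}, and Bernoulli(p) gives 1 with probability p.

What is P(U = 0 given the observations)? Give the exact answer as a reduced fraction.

Enumerate traces; 48 have nonzero weight after conditioning:
  (X=2, Z=1, U=0, W=2, Y=0) weight 1/48
  (X=2, Z=1, U=0, W=2, Y=1) weight 1/72
  (X=2, Z=1, U=0, W=2, Y=2) weight 1/144
  (X=2, Z=1, U=0, W=3, Y=0) weight 1/48
  (X=2, Z=1, U=0, W=3, Y=1) weight 1/72
  (X=2, Z=1, U=0, W=3, Y=2) weight 1/144
  (X=2, Z=1, U=0, W=4, Y=0) weight 1/48
  (X=2, Z=1, U=0, W=4, Y=1) weight 1/72
  (X=2, Z=2, U=1, W=2, Y=0) weight 3/128
  … 39 more
Group by U:
  weight(U=0) = 1/3
  weight(U=1) = 3/8
Total weight = 1/3 + 3/8 = 17/24
P(U=0 | obs) = 1/3 / 17/24 = 8/17
P(U=1 | obs) = 3/8 / 17/24 = 9/17

P(U = 0 | obs) = 8/17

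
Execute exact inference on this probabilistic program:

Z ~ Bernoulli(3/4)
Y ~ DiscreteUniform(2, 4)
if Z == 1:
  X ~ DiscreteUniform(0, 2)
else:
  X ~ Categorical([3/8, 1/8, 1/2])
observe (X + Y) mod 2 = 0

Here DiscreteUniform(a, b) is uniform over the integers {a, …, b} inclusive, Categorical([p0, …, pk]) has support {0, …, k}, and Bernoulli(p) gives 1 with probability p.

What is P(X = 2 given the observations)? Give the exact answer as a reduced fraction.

P(X = 2 | obs) = 24/55

Enumerate traces; 10 have nonzero weight after conditioning:
  (Z=0, Y=2, X=0) weight 1/32
  (Z=0, Y=2, X=2) weight 1/24
  (Z=0, Y=3, X=1) weight 1/96
  (Z=0, Y=4, X=0) weight 1/32
  (Z=0, Y=4, X=2) weight 1/24
  (Z=1, Y=2, X=0) weight 1/12
  (Z=1, Y=2, X=2) weight 1/12
  (Z=1, Y=3, X=1) weight 1/12
  … 2 more
Group by X:
  weight(X=0) = 11/48
  weight(X=1) = 3/32
  weight(X=2) = 1/4
Total weight = 11/48 + 3/32 + 1/4 = 55/96
P(X=0 | obs) = 11/48 / 55/96 = 2/5
P(X=1 | obs) = 3/32 / 55/96 = 9/55
P(X=2 | obs) = 1/4 / 55/96 = 24/55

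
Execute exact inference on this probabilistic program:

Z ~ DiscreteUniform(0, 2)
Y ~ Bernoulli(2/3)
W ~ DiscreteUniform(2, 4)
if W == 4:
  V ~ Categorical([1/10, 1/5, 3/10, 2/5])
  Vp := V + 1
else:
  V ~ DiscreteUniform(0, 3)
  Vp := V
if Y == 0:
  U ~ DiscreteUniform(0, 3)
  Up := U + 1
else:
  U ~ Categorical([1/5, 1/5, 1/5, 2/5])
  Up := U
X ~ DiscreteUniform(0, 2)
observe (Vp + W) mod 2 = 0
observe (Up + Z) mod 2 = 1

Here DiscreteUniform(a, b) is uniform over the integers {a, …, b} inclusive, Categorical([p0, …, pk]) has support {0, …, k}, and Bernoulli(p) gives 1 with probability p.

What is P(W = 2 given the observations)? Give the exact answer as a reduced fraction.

P(W = 2 | obs) = 5/16

Enumerate traces; 216 have nonzero weight after conditioning:
  (Z=0, Y=0, W=2, V=0, U=0, X=0) weight 1/1296
  (Z=0, Y=0, W=2, V=0, U=0, X=1) weight 1/1296
  (Z=0, Y=0, W=2, V=0, U=0, X=2) weight 1/1296
  (Z=0, Y=0, W=2, V=0, U=2, X=0) weight 1/1296
  (Z=0, Y=0, W=2, V=0, U=2, X=1) weight 1/1296
  (Z=0, Y=0, W=2, V=0, U=2, X=2) weight 1/1296
  (Z=0, Y=0, W=2, V=2, U=0, X=0) weight 1/1296
  (Z=0, Y=0, W=2, V=2, U=0, X=1) weight 1/1296
  (Z=0, Y=0, W=3, V=1, U=0, X=0) weight 1/1296
  (Z=0, Y=0, W=4, V=1, U=0, X=0) weight 1/1620
  … 206 more
Group by W:
  weight(W=2) = 47/540
  weight(W=3) = 47/540
  weight(W=4) = 47/450
Total weight = 47/540 + 47/540 + 47/450 = 188/675
P(W=2 | obs) = 47/540 / 188/675 = 5/16
P(W=3 | obs) = 47/540 / 188/675 = 5/16
P(W=4 | obs) = 47/450 / 188/675 = 3/8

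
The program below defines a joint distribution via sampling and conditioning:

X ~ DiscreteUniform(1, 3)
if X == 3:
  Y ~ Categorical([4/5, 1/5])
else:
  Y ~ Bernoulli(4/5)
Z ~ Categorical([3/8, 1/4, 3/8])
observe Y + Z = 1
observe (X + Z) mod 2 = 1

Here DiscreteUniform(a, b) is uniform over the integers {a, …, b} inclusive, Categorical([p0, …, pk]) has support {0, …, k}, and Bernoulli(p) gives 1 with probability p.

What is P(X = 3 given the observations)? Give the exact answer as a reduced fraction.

Enumerate traces; 3 have nonzero weight after conditioning:
  (X=1, Y=1, Z=0) weight 1/10
  (X=2, Y=0, Z=1) weight 1/60
  (X=3, Y=1, Z=0) weight 1/40
Group by X:
  weight(X=1) = 1/10
  weight(X=2) = 1/60
  weight(X=3) = 1/40
Total weight = 1/10 + 1/60 + 1/40 = 17/120
P(X=1 | obs) = 1/10 / 17/120 = 12/17
P(X=2 | obs) = 1/60 / 17/120 = 2/17
P(X=3 | obs) = 1/40 / 17/120 = 3/17

P(X = 3 | obs) = 3/17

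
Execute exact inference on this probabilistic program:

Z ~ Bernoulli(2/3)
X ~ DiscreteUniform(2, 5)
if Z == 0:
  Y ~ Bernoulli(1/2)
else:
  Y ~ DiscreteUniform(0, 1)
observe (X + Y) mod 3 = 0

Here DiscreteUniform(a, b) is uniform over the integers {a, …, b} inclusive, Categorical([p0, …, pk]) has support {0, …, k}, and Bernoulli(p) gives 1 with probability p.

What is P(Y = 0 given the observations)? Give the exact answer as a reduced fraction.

P(Y = 0 | obs) = 1/3

Enumerate traces; 6 have nonzero weight after conditioning:
  (Z=0, X=2, Y=1) weight 1/24
  (Z=0, X=3, Y=0) weight 1/24
  (Z=0, X=5, Y=1) weight 1/24
  (Z=1, X=2, Y=1) weight 1/12
  (Z=1, X=3, Y=0) weight 1/12
  (Z=1, X=5, Y=1) weight 1/12
Group by Y:
  weight(Y=0) = 1/8
  weight(Y=1) = 1/4
Total weight = 1/8 + 1/4 = 3/8
P(Y=0 | obs) = 1/8 / 3/8 = 1/3
P(Y=1 | obs) = 1/4 / 3/8 = 2/3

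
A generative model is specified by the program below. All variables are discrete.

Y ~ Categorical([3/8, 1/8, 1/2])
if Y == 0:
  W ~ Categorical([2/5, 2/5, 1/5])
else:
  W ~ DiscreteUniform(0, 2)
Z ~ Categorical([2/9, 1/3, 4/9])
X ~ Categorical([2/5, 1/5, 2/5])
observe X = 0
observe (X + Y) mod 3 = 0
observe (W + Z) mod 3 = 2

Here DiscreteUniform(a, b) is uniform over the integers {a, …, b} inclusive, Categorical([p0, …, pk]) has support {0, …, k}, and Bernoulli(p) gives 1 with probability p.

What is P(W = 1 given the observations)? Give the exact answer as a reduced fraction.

P(W = 1 | obs) = 3/8

Enumerate traces; 3 have nonzero weight after conditioning:
  (Y=0, W=0, Z=2, X=0) weight 2/75
  (Y=0, W=1, Z=1, X=0) weight 1/50
  (Y=0, W=2, Z=0, X=0) weight 1/150
Group by W:
  weight(W=0) = 2/75
  weight(W=1) = 1/50
  weight(W=2) = 1/150
Total weight = 2/75 + 1/50 + 1/150 = 4/75
P(W=0 | obs) = 2/75 / 4/75 = 1/2
P(W=1 | obs) = 1/50 / 4/75 = 3/8
P(W=2 | obs) = 1/150 / 4/75 = 1/8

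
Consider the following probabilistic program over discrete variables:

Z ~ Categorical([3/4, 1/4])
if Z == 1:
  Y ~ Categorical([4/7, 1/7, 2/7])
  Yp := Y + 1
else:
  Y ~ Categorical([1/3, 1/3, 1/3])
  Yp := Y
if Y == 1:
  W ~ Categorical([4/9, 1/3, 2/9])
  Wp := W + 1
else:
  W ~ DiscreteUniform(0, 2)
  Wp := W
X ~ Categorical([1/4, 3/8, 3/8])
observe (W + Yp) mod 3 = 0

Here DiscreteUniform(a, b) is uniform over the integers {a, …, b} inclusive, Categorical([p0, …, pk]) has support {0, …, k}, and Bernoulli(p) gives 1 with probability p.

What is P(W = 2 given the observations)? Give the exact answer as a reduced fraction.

P(W = 2 | obs) = 26/77

Enumerate traces; 18 have nonzero weight after conditioning:
  (Z=0, Y=0, W=0, X=0) weight 1/48
  (Z=0, Y=0, W=0, X=1) weight 1/32
  (Z=0, Y=0, W=0, X=2) weight 1/32
  (Z=0, Y=1, W=2, X=0) weight 1/72
  (Z=0, Y=1, W=2, X=1) weight 1/48
  (Z=0, Y=1, W=2, X=2) weight 1/48
  (Z=0, Y=2, W=1, X=0) weight 1/48
  (Z=0, Y=2, W=1, X=1) weight 1/32
  … 10 more
Group by W:
  weight(W=0) = 3/28
  weight(W=1) = 2/21
  weight(W=2) = 13/126
Total weight = 3/28 + 2/21 + 13/126 = 11/36
P(W=0 | obs) = 3/28 / 11/36 = 27/77
P(W=1 | obs) = 2/21 / 11/36 = 24/77
P(W=2 | obs) = 13/126 / 11/36 = 26/77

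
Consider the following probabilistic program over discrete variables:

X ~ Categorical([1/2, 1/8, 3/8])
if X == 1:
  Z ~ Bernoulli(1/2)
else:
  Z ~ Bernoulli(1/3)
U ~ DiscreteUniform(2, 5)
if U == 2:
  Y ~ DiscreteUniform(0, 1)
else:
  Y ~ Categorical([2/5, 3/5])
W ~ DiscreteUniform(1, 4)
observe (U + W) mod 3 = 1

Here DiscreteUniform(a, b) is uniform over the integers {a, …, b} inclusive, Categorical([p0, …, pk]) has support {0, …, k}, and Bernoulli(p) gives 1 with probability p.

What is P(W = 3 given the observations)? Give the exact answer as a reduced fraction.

Enumerate traces; 60 have nonzero weight after conditioning:
  (X=0, Z=0, U=2, Y=0, W=2) weight 1/96
  (X=0, Z=0, U=2, Y=1, W=2) weight 1/96
  (X=0, Z=0, U=3, Y=0, W=1) weight 1/120
  (X=0, Z=0, U=3, Y=0, W=4) weight 1/120
  (X=0, Z=0, U=3, Y=1, W=1) weight 1/80
  (X=0, Z=0, U=3, Y=1, W=4) weight 1/80
  (X=0, Z=0, U=4, Y=0, W=3) weight 1/120
  (X=0, Z=0, U=4, Y=1, W=3) weight 1/80
  … 52 more
Group by W:
  weight(W=1) = 1/16
  weight(W=2) = 1/8
  weight(W=3) = 1/16
  weight(W=4) = 1/16
Total weight = 1/16 + 1/8 + 1/16 + 1/16 = 5/16
P(W=1 | obs) = 1/16 / 5/16 = 1/5
P(W=2 | obs) = 1/8 / 5/16 = 2/5
P(W=3 | obs) = 1/16 / 5/16 = 1/5
P(W=4 | obs) = 1/16 / 5/16 = 1/5

P(W = 3 | obs) = 1/5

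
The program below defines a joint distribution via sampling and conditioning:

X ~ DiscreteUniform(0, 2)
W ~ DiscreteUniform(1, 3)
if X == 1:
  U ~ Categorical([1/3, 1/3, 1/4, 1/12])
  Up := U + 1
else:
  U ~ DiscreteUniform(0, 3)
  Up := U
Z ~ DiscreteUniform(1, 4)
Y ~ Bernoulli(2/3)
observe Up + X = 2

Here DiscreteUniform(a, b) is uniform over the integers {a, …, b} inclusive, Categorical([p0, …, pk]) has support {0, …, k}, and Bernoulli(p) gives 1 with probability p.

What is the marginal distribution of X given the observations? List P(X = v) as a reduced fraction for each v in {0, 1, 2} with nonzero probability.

Enumerate traces; 72 have nonzero weight after conditioning:
  (X=0, W=1, U=2, Z=1, Y=0) weight 1/432
  (X=0, W=1, U=2, Z=1, Y=1) weight 1/216
  (X=0, W=1, U=2, Z=2, Y=0) weight 1/432
  (X=0, W=1, U=2, Z=2, Y=1) weight 1/216
  (X=0, W=1, U=2, Z=3, Y=0) weight 1/432
  (X=0, W=1, U=2, Z=3, Y=1) weight 1/216
  (X=0, W=1, U=2, Z=4, Y=0) weight 1/432
  (X=0, W=1, U=2, Z=4, Y=1) weight 1/216
  (X=1, W=1, U=0, Z=1, Y=0) weight 1/324
  (X=2, W=1, U=0, Z=1, Y=0) weight 1/432
  … 62 more
Group by X:
  weight(X=0) = 1/12
  weight(X=1) = 1/9
  weight(X=2) = 1/12
Total weight = 1/12 + 1/9 + 1/12 = 5/18
P(X=0 | obs) = 1/12 / 5/18 = 3/10
P(X=1 | obs) = 1/9 / 5/18 = 2/5
P(X=2 | obs) = 1/12 / 5/18 = 3/10

P(X=0) = 3/10, P(X=1) = 2/5, P(X=2) = 3/10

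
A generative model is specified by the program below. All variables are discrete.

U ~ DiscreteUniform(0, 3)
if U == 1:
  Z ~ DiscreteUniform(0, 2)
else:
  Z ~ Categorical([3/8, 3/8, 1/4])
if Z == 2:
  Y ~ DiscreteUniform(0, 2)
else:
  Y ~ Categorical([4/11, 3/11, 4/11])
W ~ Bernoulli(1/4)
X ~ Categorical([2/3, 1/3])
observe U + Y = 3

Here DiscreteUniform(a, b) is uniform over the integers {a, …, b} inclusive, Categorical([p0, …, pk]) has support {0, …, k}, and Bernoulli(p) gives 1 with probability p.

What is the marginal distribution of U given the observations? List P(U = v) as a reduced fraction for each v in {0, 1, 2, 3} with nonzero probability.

P(U=1) = 28/79, P(U=2) = 114/395, P(U=3) = 141/395

Enumerate traces; 36 have nonzero weight after conditioning:
  (U=1, Z=0, Y=2, W=0, X=0) weight 1/66
  (U=1, Z=0, Y=2, W=0, X=1) weight 1/132
  (U=1, Z=0, Y=2, W=1, X=0) weight 1/198
  (U=1, Z=0, Y=2, W=1, X=1) weight 1/396
  (U=1, Z=1, Y=2, W=0, X=0) weight 1/66
  (U=1, Z=1, Y=2, W=0, X=1) weight 1/132
  (U=1, Z=1, Y=2, W=1, X=0) weight 1/198
  (U=1, Z=1, Y=2, W=1, X=1) weight 1/396
  (U=2, Z=0, Y=1, W=0, X=0) weight 9/704
  (U=3, Z=0, Y=0, W=0, X=0) weight 3/176
  … 26 more
Group by U:
  weight(U=1) = 35/396
  weight(U=2) = 19/264
  weight(U=3) = 47/528
Total weight = 35/396 + 19/264 + 47/528 = 395/1584
P(U=1 | obs) = 35/396 / 395/1584 = 28/79
P(U=2 | obs) = 19/264 / 395/1584 = 114/395
P(U=3 | obs) = 47/528 / 395/1584 = 141/395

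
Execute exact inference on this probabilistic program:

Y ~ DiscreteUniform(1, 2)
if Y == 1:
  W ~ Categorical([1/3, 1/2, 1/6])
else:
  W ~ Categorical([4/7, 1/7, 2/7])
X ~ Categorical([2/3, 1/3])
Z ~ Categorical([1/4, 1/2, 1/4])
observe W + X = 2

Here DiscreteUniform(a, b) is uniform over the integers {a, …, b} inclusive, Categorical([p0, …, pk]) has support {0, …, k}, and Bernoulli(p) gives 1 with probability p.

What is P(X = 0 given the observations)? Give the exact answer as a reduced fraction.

Enumerate traces; 12 have nonzero weight after conditioning:
  (Y=1, W=1, X=1, Z=0) weight 1/48
  (Y=1, W=1, X=1, Z=1) weight 1/24
  (Y=1, W=1, X=1, Z=2) weight 1/48
  (Y=1, W=2, X=0, Z=0) weight 1/72
  (Y=1, W=2, X=0, Z=1) weight 1/36
  (Y=1, W=2, X=0, Z=2) weight 1/72
  (Y=2, W=1, X=1, Z=0) weight 1/168
  (Y=2, W=1, X=1, Z=1) weight 1/84
  … 4 more
Group by X:
  weight(X=0) = 19/126
  weight(X=1) = 3/28
Total weight = 19/126 + 3/28 = 65/252
P(X=0 | obs) = 19/126 / 65/252 = 38/65
P(X=1 | obs) = 3/28 / 65/252 = 27/65

P(X = 0 | obs) = 38/65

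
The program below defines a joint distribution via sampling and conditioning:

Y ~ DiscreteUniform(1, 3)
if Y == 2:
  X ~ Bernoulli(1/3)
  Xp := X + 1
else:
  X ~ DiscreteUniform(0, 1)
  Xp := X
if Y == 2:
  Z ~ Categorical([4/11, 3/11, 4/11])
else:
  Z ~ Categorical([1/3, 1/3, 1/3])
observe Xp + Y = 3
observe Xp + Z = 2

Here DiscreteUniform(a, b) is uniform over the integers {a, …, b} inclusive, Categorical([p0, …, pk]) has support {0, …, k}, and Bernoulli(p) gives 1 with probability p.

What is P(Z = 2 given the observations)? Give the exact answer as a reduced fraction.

P(Z = 2 | obs) = 11/23

Enumerate traces; 2 have nonzero weight after conditioning:
  (Y=2, X=0, Z=1) weight 2/33
  (Y=3, X=0, Z=2) weight 1/18
Group by Z:
  weight(Z=1) = 2/33
  weight(Z=2) = 1/18
Total weight = 2/33 + 1/18 = 23/198
P(Z=1 | obs) = 2/33 / 23/198 = 12/23
P(Z=2 | obs) = 1/18 / 23/198 = 11/23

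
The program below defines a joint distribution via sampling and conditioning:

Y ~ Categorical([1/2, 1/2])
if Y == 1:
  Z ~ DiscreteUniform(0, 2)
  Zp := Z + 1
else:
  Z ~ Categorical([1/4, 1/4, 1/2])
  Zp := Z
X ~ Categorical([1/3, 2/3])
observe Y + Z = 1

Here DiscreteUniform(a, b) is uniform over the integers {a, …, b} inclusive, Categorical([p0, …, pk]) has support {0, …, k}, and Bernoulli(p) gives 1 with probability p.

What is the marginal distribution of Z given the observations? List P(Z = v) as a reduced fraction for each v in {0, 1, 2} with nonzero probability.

Enumerate traces; 4 have nonzero weight after conditioning:
  (Y=0, Z=1, X=0) weight 1/24
  (Y=0, Z=1, X=1) weight 1/12
  (Y=1, Z=0, X=0) weight 1/18
  (Y=1, Z=0, X=1) weight 1/9
Group by Z:
  weight(Z=0) = 1/6
  weight(Z=1) = 1/8
Total weight = 1/6 + 1/8 = 7/24
P(Z=0 | obs) = 1/6 / 7/24 = 4/7
P(Z=1 | obs) = 1/8 / 7/24 = 3/7

P(Z=0) = 4/7, P(Z=1) = 3/7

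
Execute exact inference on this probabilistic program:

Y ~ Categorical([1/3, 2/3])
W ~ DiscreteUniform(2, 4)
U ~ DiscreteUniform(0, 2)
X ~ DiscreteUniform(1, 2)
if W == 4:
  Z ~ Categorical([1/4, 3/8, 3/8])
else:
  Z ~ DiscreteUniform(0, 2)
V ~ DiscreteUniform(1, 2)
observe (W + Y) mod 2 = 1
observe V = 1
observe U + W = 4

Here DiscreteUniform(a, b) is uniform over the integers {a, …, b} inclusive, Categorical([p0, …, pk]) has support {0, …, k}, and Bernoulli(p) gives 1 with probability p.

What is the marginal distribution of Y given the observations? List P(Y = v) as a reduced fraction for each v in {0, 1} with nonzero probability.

P(Y=0) = 1/5, P(Y=1) = 4/5

Enumerate traces; 18 have nonzero weight after conditioning:
  (Y=0, W=3, U=1, X=1, Z=0, V=1) weight 1/324
  (Y=0, W=3, U=1, X=1, Z=1, V=1) weight 1/324
  (Y=0, W=3, U=1, X=1, Z=2, V=1) weight 1/324
  (Y=0, W=3, U=1, X=2, Z=0, V=1) weight 1/324
  (Y=0, W=3, U=1, X=2, Z=1, V=1) weight 1/324
  (Y=0, W=3, U=1, X=2, Z=2, V=1) weight 1/324
  (Y=1, W=2, U=2, X=1, Z=0, V=1) weight 1/162
  (Y=1, W=2, U=2, X=1, Z=1, V=1) weight 1/162
  … 10 more
Group by Y:
  weight(Y=0) = 1/54
  weight(Y=1) = 2/27
Total weight = 1/54 + 2/27 = 5/54
P(Y=0 | obs) = 1/54 / 5/54 = 1/5
P(Y=1 | obs) = 2/27 / 5/54 = 4/5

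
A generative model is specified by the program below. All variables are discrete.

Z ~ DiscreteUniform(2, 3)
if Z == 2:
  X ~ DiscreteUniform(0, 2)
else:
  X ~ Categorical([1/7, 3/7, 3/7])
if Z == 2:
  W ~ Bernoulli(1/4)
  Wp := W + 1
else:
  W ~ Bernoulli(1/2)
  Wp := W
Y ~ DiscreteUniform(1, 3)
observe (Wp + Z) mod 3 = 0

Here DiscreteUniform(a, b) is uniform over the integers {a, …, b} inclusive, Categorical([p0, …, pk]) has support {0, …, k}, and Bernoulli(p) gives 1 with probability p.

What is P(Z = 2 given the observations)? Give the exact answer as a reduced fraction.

Enumerate traces; 18 have nonzero weight after conditioning:
  (Z=2, X=0, W=0, Y=1) weight 1/24
  (Z=2, X=0, W=0, Y=2) weight 1/24
  (Z=2, X=0, W=0, Y=3) weight 1/24
  (Z=2, X=1, W=0, Y=1) weight 1/24
  (Z=2, X=1, W=0, Y=2) weight 1/24
  (Z=2, X=1, W=0, Y=3) weight 1/24
  (Z=2, X=2, W=0, Y=1) weight 1/24
  (Z=2, X=2, W=0, Y=2) weight 1/24
  (Z=3, X=0, W=0, Y=1) weight 1/84
  … 9 more
Group by Z:
  weight(Z=2) = 3/8
  weight(Z=3) = 1/4
Total weight = 3/8 + 1/4 = 5/8
P(Z=2 | obs) = 3/8 / 5/8 = 3/5
P(Z=3 | obs) = 1/4 / 5/8 = 2/5

P(Z = 2 | obs) = 3/5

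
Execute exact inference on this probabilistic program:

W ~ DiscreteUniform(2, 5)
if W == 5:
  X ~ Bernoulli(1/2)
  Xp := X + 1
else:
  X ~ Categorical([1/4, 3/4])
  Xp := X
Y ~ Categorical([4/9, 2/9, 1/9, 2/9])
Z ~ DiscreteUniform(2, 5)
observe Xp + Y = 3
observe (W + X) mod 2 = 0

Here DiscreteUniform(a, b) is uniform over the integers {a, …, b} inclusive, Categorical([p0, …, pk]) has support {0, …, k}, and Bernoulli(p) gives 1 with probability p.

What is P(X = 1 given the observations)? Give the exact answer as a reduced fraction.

Enumerate traces; 16 have nonzero weight after conditioning:
  (W=2, X=0, Y=3, Z=2) weight 1/288
  (W=2, X=0, Y=3, Z=3) weight 1/288
  (W=2, X=0, Y=3, Z=4) weight 1/288
  (W=2, X=0, Y=3, Z=5) weight 1/288
  (W=3, X=1, Y=2, Z=2) weight 1/192
  (W=3, X=1, Y=2, Z=3) weight 1/192
  (W=3, X=1, Y=2, Z=4) weight 1/192
  (W=3, X=1, Y=2, Z=5) weight 1/192
  … 8 more
Group by X:
  weight(X=0) = 1/36
  weight(X=1) = 7/144
Total weight = 1/36 + 7/144 = 11/144
P(X=0 | obs) = 1/36 / 11/144 = 4/11
P(X=1 | obs) = 7/144 / 11/144 = 7/11

P(X = 1 | obs) = 7/11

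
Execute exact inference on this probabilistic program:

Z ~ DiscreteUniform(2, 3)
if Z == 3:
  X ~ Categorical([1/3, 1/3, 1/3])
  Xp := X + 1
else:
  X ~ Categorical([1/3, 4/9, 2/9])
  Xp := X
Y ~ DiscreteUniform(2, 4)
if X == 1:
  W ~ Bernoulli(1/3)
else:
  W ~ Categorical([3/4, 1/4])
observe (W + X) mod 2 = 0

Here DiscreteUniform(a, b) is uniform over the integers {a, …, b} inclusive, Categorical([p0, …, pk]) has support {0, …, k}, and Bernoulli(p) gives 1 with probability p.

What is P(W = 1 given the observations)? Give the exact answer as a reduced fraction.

P(W = 1 | obs) = 28/127

Enumerate traces; 18 have nonzero weight after conditioning:
  (Z=2, X=0, Y=2, W=0) weight 1/24
  (Z=2, X=0, Y=3, W=0) weight 1/24
  (Z=2, X=0, Y=4, W=0) weight 1/24
  (Z=2, X=1, Y=2, W=1) weight 2/81
  (Z=2, X=1, Y=3, W=1) weight 2/81
  (Z=2, X=1, Y=4, W=1) weight 2/81
  (Z=2, X=2, Y=2, W=0) weight 1/36
  (Z=2, X=2, Y=3, W=0) weight 1/36
  … 10 more
Group by W:
  weight(W=0) = 11/24
  weight(W=1) = 7/54
Total weight = 11/24 + 7/54 = 127/216
P(W=0 | obs) = 11/24 / 127/216 = 99/127
P(W=1 | obs) = 7/54 / 127/216 = 28/127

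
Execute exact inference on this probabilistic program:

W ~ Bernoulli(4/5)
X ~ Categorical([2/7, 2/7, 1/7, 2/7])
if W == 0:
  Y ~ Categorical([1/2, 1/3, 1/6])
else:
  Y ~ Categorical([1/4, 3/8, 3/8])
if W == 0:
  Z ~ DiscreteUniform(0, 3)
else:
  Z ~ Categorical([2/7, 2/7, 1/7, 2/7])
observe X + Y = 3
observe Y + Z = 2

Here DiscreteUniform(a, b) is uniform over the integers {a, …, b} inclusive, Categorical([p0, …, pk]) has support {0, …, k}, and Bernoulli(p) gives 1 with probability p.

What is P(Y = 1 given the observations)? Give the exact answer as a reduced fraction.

Enumerate traces; 6 have nonzero weight after conditioning:
  (W=0, X=1, Y=2, Z=0) weight 1/420
  (W=0, X=2, Y=1, Z=1) weight 1/420
  (W=0, X=3, Y=0, Z=2) weight 1/140
  (W=1, X=1, Y=2, Z=0) weight 6/245
  (W=1, X=2, Y=1, Z=1) weight 3/245
  (W=1, X=3, Y=0, Z=2) weight 2/245
Group by Y:
  weight(Y=0) = 3/196
  weight(Y=1) = 43/2940
  weight(Y=2) = 79/2940
Total weight = 3/196 + 43/2940 + 79/2940 = 167/2940
P(Y=0 | obs) = 3/196 / 167/2940 = 45/167
P(Y=1 | obs) = 43/2940 / 167/2940 = 43/167
P(Y=2 | obs) = 79/2940 / 167/2940 = 79/167

P(Y = 1 | obs) = 43/167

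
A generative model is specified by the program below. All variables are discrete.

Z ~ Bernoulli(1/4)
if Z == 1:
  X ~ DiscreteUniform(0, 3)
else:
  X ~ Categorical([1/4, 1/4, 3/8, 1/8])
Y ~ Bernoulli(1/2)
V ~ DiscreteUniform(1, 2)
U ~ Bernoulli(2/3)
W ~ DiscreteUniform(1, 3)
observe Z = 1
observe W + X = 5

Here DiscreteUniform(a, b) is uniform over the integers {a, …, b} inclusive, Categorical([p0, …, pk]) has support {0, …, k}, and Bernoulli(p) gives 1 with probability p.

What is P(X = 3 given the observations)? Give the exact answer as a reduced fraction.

Enumerate traces; 16 have nonzero weight after conditioning:
  (Z=1, X=2, Y=0, V=1, U=0, W=3) weight 1/576
  (Z=1, X=2, Y=0, V=1, U=1, W=3) weight 1/288
  (Z=1, X=2, Y=0, V=2, U=0, W=3) weight 1/576
  (Z=1, X=2, Y=0, V=2, U=1, W=3) weight 1/288
  (Z=1, X=2, Y=1, V=1, U=0, W=3) weight 1/576
  (Z=1, X=2, Y=1, V=1, U=1, W=3) weight 1/288
  (Z=1, X=2, Y=1, V=2, U=0, W=3) weight 1/576
  (Z=1, X=2, Y=1, V=2, U=1, W=3) weight 1/288
  (Z=1, X=3, Y=0, V=1, U=0, W=2) weight 1/576
  … 7 more
Group by X:
  weight(X=2) = 1/48
  weight(X=3) = 1/48
Total weight = 1/48 + 1/48 = 1/24
P(X=2 | obs) = 1/48 / 1/24 = 1/2
P(X=3 | obs) = 1/48 / 1/24 = 1/2

P(X = 3 | obs) = 1/2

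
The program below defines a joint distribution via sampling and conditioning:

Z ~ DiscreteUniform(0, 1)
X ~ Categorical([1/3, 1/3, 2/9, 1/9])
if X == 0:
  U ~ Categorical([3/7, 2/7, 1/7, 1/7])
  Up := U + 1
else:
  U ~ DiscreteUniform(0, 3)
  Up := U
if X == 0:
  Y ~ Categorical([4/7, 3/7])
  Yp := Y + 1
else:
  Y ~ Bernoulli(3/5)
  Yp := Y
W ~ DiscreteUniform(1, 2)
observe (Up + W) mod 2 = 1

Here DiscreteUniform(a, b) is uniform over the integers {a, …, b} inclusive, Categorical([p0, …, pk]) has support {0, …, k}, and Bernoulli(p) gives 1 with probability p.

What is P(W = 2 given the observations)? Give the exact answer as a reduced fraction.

Enumerate traces; 64 have nonzero weight after conditioning:
  (Z=0, X=0, U=0, Y=0, W=2) weight 1/49
  (Z=0, X=0, U=0, Y=1, W=2) weight 3/196
  (Z=0, X=0, U=1, Y=0, W=1) weight 2/147
  (Z=0, X=0, U=1, Y=1, W=1) weight 1/98
  (Z=0, X=0, U=2, Y=0, W=2) weight 1/147
  (Z=0, X=0, U=2, Y=1, W=2) weight 1/196
  (Z=0, X=0, U=3, Y=0, W=1) weight 1/147
  (Z=0, X=0, U=3, Y=1, W=1) weight 1/196
  … 56 more
Group by W:
  weight(W=1) = 5/21
  weight(W=2) = 11/42
Total weight = 5/21 + 11/42 = 1/2
P(W=1 | obs) = 5/21 / 1/2 = 10/21
P(W=2 | obs) = 11/42 / 1/2 = 11/21

P(W = 2 | obs) = 11/21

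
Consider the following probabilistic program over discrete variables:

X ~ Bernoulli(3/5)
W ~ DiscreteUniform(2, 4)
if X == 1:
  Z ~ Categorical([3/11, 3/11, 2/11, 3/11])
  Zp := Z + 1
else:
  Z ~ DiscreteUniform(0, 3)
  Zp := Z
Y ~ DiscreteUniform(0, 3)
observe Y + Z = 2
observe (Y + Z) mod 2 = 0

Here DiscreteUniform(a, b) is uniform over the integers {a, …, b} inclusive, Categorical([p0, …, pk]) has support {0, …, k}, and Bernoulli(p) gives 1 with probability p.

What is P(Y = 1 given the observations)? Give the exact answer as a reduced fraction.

P(Y = 1 | obs) = 29/81

Enumerate traces; 18 have nonzero weight after conditioning:
  (X=0, W=2, Z=0, Y=2) weight 1/120
  (X=0, W=2, Z=1, Y=1) weight 1/120
  (X=0, W=2, Z=2, Y=0) weight 1/120
  (X=0, W=3, Z=0, Y=2) weight 1/120
  (X=0, W=3, Z=1, Y=1) weight 1/120
  (X=0, W=3, Z=2, Y=0) weight 1/120
  (X=0, W=4, Z=0, Y=2) weight 1/120
  (X=0, W=4, Z=1, Y=1) weight 1/120
  … 10 more
Group by Y:
  weight(Y=0) = 23/440
  weight(Y=1) = 29/440
  weight(Y=2) = 29/440
Total weight = 23/440 + 29/440 + 29/440 = 81/440
P(Y=0 | obs) = 23/440 / 81/440 = 23/81
P(Y=1 | obs) = 29/440 / 81/440 = 29/81
P(Y=2 | obs) = 29/440 / 81/440 = 29/81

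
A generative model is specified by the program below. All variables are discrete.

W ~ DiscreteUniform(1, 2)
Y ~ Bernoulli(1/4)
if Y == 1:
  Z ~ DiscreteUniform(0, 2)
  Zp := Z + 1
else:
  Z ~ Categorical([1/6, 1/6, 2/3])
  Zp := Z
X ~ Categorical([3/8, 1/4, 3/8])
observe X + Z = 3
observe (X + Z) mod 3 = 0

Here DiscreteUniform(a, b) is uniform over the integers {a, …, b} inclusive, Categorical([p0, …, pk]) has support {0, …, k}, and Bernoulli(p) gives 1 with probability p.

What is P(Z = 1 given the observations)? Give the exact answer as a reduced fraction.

Enumerate traces; 8 have nonzero weight after conditioning:
  (W=1, Y=0, Z=1, X=2) weight 3/128
  (W=1, Y=0, Z=2, X=1) weight 1/16
  (W=1, Y=1, Z=1, X=2) weight 1/64
  (W=1, Y=1, Z=2, X=1) weight 1/96
  (W=2, Y=0, Z=1, X=2) weight 3/128
  (W=2, Y=0, Z=2, X=1) weight 1/16
  (W=2, Y=1, Z=1, X=2) weight 1/64
  (W=2, Y=1, Z=2, X=1) weight 1/96
Group by Z:
  weight(Z=1) = 5/64
  weight(Z=2) = 7/48
Total weight = 5/64 + 7/48 = 43/192
P(Z=1 | obs) = 5/64 / 43/192 = 15/43
P(Z=2 | obs) = 7/48 / 43/192 = 28/43

P(Z = 1 | obs) = 15/43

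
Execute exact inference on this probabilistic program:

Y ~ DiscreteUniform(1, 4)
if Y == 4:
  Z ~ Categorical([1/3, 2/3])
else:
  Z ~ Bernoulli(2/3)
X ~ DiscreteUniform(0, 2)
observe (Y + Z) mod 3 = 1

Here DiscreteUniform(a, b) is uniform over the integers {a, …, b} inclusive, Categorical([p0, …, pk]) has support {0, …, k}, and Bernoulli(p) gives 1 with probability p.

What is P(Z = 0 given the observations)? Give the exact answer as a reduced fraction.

Enumerate traces; 9 have nonzero weight after conditioning:
  (Y=1, Z=0, X=0) weight 1/36
  (Y=1, Z=0, X=1) weight 1/36
  (Y=1, Z=0, X=2) weight 1/36
  (Y=3, Z=1, X=0) weight 1/18
  (Y=3, Z=1, X=1) weight 1/18
  (Y=3, Z=1, X=2) weight 1/18
  (Y=4, Z=0, X=0) weight 1/36
  (Y=4, Z=0, X=1) weight 1/36
  … 1 more
Group by Z:
  weight(Z=0) = 1/6
  weight(Z=1) = 1/6
Total weight = 1/6 + 1/6 = 1/3
P(Z=0 | obs) = 1/6 / 1/3 = 1/2
P(Z=1 | obs) = 1/6 / 1/3 = 1/2

P(Z = 0 | obs) = 1/2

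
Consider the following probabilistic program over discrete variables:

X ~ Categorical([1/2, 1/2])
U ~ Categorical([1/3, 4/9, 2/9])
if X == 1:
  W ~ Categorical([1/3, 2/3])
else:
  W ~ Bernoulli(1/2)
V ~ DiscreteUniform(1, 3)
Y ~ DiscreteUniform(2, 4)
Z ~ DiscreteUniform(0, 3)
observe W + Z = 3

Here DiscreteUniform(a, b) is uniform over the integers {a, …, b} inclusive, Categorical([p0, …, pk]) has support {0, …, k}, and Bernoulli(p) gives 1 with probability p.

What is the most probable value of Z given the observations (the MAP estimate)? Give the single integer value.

argmax_v P(Z = v | obs) = 2

Enumerate traces; 108 have nonzero weight after conditioning:
  (X=0, U=0, W=0, V=1, Y=2, Z=3) weight 1/432
  (X=0, U=0, W=0, V=1, Y=3, Z=3) weight 1/432
  (X=0, U=0, W=0, V=1, Y=4, Z=3) weight 1/432
  (X=0, U=0, W=0, V=2, Y=2, Z=3) weight 1/432
  (X=0, U=0, W=0, V=2, Y=3, Z=3) weight 1/432
  (X=0, U=0, W=0, V=2, Y=4, Z=3) weight 1/432
  (X=0, U=0, W=0, V=3, Y=2, Z=3) weight 1/432
  (X=0, U=0, W=0, V=3, Y=3, Z=3) weight 1/432
  (X=0, U=0, W=1, V=1, Y=2, Z=2) weight 1/432
  … 99 more
Group by Z:
  weight(Z=2) = 7/48
  weight(Z=3) = 5/48
Total weight = 7/48 + 5/48 = 1/4
P(Z=2 | obs) = 7/48 / 1/4 = 7/12
P(Z=3 | obs) = 5/48 / 1/4 = 5/12
argmax = 2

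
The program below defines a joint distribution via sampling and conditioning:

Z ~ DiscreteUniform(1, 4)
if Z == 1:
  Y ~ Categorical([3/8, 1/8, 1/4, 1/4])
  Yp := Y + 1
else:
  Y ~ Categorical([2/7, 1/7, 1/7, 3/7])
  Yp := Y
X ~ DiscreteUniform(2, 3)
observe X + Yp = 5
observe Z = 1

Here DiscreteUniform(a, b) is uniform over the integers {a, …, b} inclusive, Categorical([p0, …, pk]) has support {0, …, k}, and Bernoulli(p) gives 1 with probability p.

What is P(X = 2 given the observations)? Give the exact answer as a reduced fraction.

P(X = 2 | obs) = 2/3

Enumerate traces; 2 have nonzero weight after conditioning:
  (Z=1, Y=1, X=3) weight 1/64
  (Z=1, Y=2, X=2) weight 1/32
Group by X:
  weight(X=2) = 1/32
  weight(X=3) = 1/64
Total weight = 1/32 + 1/64 = 3/64
P(X=2 | obs) = 1/32 / 3/64 = 2/3
P(X=3 | obs) = 1/64 / 3/64 = 1/3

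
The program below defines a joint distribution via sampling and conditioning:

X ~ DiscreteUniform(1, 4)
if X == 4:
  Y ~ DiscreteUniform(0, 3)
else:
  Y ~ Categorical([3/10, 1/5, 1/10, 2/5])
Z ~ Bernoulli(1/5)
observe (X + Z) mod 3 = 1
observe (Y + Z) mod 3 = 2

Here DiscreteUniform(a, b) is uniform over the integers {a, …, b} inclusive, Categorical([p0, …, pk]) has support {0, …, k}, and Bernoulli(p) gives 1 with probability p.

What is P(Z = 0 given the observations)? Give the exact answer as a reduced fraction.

P(Z = 0 | obs) = 7/8

Enumerate traces; 3 have nonzero weight after conditioning:
  (X=1, Y=2, Z=0) weight 1/50
  (X=3, Y=1, Z=1) weight 1/100
  (X=4, Y=2, Z=0) weight 1/20
Group by Z:
  weight(Z=0) = 7/100
  weight(Z=1) = 1/100
Total weight = 7/100 + 1/100 = 2/25
P(Z=0 | obs) = 7/100 / 2/25 = 7/8
P(Z=1 | obs) = 1/100 / 2/25 = 1/8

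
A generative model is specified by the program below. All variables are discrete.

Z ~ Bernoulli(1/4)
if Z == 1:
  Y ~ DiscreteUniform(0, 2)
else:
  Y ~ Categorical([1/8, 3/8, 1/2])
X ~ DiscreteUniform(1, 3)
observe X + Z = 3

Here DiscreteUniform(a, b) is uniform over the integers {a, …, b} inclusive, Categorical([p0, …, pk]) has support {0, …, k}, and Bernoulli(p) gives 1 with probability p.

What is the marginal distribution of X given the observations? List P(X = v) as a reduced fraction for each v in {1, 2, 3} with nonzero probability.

Enumerate traces; 6 have nonzero weight after conditioning:
  (Z=0, Y=0, X=3) weight 1/32
  (Z=0, Y=1, X=3) weight 3/32
  (Z=0, Y=2, X=3) weight 1/8
  (Z=1, Y=0, X=2) weight 1/36
  (Z=1, Y=1, X=2) weight 1/36
  (Z=1, Y=2, X=2) weight 1/36
Group by X:
  weight(X=2) = 1/12
  weight(X=3) = 1/4
Total weight = 1/12 + 1/4 = 1/3
P(X=2 | obs) = 1/12 / 1/3 = 1/4
P(X=3 | obs) = 1/4 / 1/3 = 3/4

P(X=2) = 1/4, P(X=3) = 3/4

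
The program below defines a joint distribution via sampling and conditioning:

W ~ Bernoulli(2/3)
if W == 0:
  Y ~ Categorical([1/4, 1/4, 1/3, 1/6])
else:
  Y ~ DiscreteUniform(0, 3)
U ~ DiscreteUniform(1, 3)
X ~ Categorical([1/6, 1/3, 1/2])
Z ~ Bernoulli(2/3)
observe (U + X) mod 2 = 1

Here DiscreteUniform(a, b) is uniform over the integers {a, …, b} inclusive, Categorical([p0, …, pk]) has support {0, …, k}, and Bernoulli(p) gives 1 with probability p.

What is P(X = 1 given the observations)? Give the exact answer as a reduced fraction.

Enumerate traces; 80 have nonzero weight after conditioning:
  (W=0, Y=0, U=1, X=0, Z=0) weight 1/648
  (W=0, Y=0, U=1, X=0, Z=1) weight 1/324
  (W=0, Y=0, U=1, X=2, Z=0) weight 1/216
  (W=0, Y=0, U=1, X=2, Z=1) weight 1/108
  (W=0, Y=0, U=2, X=1, Z=0) weight 1/324
  (W=0, Y=0, U=2, X=1, Z=1) weight 1/162
  (W=0, Y=0, U=3, X=0, Z=0) weight 1/648
  (W=0, Y=0, U=3, X=0, Z=1) weight 1/324
  … 72 more
Group by X:
  weight(X=0) = 1/9
  weight(X=1) = 1/9
  weight(X=2) = 1/3
Total weight = 1/9 + 1/9 + 1/3 = 5/9
P(X=0 | obs) = 1/9 / 5/9 = 1/5
P(X=1 | obs) = 1/9 / 5/9 = 1/5
P(X=2 | obs) = 1/3 / 5/9 = 3/5

P(X = 1 | obs) = 1/5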